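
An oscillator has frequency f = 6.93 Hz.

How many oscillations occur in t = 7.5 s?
n = f×t = 6.93×7.5 = 51.97 oscillations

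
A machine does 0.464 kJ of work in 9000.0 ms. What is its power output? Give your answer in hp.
P = W/t = 464 J / 9 s = 51.56 W = 0.06914 hp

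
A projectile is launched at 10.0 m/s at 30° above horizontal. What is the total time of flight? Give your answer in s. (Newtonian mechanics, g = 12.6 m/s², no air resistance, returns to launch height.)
T = 2v₀sin(θ)/g = 0.7937 s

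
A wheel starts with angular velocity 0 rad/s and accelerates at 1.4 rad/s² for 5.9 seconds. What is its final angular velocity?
ω = ω₀ + αt = 0 + 1.4 × 5.9 = 8.26 rad/s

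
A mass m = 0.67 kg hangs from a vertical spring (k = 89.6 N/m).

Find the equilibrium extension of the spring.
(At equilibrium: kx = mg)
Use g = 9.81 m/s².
x_eq = mg/k = 0.67×9.81/89.6 = 0.07336 m = 7.336 cm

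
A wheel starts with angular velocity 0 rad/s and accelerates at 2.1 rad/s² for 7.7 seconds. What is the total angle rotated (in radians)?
θ = ω₀t + ½αt² = 0×7.7 + ½×2.1×7.7² = 62.25 rad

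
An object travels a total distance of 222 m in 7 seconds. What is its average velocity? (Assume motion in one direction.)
v_avg = Δd / Δt = 222 / 7 = 31.71 m/s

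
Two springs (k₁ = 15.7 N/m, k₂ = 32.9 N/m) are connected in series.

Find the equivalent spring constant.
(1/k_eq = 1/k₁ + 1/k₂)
1/k_eq = 1/15.7 + 1/32.9 = 0.094089; k_eq = 10.63 N/m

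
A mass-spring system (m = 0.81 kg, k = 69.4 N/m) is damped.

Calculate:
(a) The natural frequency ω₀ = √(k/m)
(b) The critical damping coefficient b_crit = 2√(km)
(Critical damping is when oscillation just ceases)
ω₀ = √(k/m) = √(69.4/0.81) = 9.256 rad/s
b_crit = 2√(km) = 2√(69.4×0.81) = 15 kg/s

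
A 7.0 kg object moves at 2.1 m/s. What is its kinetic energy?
KE = ½mv² = ½×7.0×2.1² = 15.435 J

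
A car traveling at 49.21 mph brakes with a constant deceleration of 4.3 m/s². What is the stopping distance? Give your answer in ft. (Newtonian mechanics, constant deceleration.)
d = v₀² / (2a) (with unit conversion) = 184.6 ft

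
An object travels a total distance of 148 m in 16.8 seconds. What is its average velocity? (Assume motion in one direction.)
v_avg = Δd / Δt = 148 / 16.8 = 8.81 m/s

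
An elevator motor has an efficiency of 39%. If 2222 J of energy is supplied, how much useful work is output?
W_out = η × W_in = 0.39 × 2222 = 866.58 J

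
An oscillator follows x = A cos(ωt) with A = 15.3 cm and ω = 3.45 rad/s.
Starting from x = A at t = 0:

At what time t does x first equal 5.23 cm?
cos(ωt) = x/A = 5.23/15.3 = 0.3418
ωt = arccos(0.3418) = 1.222 rad
t = 1.222/3.45 = 0.3542 s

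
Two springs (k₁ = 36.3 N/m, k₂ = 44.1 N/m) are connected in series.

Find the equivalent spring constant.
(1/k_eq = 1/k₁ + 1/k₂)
1/k_eq = 1/36.3 + 1/44.1 = 0.050224; k_eq = 19.91 N/m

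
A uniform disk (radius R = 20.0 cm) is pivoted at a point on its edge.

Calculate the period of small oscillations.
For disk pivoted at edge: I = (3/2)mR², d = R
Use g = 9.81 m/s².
I/m = (3/2)R² = 0.06 m²; d = R = 0.2 m
T = 2π√((3/2)R²/(gR)) = 2π√(3R/(2g)) = 1.099 s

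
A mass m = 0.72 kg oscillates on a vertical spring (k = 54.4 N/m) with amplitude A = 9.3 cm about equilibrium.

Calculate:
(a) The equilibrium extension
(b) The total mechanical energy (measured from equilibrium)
x_eq = mg/k = 0.72×9.81/54.4 = 0.1298 m = 12.98 cm
E = ½kA² = ½×54.4×(0.093)² = 0.2353 J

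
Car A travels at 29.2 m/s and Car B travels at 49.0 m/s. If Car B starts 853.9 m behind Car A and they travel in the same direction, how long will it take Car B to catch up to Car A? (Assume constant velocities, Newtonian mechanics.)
Relative speed: v_rel = 49.0 - 29.2 = 19.8 m/s
Time to catch: t = d₀/v_rel = 853.9/19.8 = 43.13 s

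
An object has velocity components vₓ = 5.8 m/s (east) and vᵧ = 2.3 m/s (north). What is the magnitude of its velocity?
|v| = √(vₓ² + vᵧ²) = √(5.8² + 2.3²) = √(38.93) = 6.24 m/s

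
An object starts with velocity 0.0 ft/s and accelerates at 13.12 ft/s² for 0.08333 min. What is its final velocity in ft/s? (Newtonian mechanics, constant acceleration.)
v = v₀ + at (with unit conversion) = 65.6 ft/s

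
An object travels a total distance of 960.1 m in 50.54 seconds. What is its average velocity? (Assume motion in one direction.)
v_avg = Δd / Δt = 960.1 / 50.54 = 19.0 m/s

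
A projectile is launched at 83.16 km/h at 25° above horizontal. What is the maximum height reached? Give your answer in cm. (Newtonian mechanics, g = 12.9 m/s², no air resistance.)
H = v₀²sin²(θ)/(2g) (with unit conversion) = 369.4 cm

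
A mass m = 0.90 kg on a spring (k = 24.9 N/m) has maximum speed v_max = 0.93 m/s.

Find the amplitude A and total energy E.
½mv²_max = ½kA² → A = v_max√(m/k) = 0.93×√(0.9/24.9) = 0.1768 m = 17.68 cm
E = ½mv²_max = ½×0.9×0.93² = 0.3892 J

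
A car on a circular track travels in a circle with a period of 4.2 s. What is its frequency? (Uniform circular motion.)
f = 1/T = 1/4.2 = 0.2381 Hz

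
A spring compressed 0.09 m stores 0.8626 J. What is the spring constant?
PE = ½kx² → k = 2PE/x² = 2×0.8626/0.09² = 213.0 N/m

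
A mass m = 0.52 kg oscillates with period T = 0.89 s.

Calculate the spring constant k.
T = 2π√(m/k) → k = m(2π/T)² = 0.52×(2π/0.89)² = 25.92 N/m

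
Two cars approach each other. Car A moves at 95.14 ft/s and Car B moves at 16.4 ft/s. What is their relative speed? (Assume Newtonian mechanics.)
v_rel = v_A + v_B = 95.14 + 16.4 = 111.5 ft/s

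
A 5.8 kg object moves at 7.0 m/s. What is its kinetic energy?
KE = ½mv² = ½×5.8×7.0² = 142.1 J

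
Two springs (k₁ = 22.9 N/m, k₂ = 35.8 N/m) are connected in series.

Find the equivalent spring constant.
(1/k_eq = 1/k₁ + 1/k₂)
1/k_eq = 1/22.9 + 1/35.8 = 0.071601; k_eq = 13.97 N/m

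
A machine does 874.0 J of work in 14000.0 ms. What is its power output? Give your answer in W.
P = W/t = 874 J / 14 s = 62.43 W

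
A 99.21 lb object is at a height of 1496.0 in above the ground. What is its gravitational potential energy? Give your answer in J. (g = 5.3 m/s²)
PE = mgh = 45 kg × 5.3 m/s² × 38 m = 9063 J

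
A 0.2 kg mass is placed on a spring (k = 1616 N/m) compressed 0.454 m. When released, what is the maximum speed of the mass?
½kx² = ½mv² → v = x√(k/m) = 0.454×√(1616/0.2) = 40.81 m/s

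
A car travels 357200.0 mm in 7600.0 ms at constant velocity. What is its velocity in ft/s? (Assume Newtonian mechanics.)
v = d/t (with unit conversion) = 154.2 ft/s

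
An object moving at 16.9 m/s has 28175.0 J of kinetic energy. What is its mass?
KE = ½mv² → m = 2KE/v² = 2×28175.0/16.9² = 197.3 kg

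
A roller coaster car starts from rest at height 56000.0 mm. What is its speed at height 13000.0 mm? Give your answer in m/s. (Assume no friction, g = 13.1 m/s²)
mgh₁ = ½mv₂² + mgh₂ → v₂ = √(2g(h₁−h₂)) = √(2×13.1×(56−13)) = 33.56 m/s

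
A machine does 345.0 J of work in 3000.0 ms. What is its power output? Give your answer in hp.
P = W/t = 345 J / 3 s = 115 W = 0.1542 hp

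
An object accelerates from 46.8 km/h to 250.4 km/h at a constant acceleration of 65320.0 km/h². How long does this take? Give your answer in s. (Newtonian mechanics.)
t = (v - v₀)/a (with unit conversion) = 11.22 s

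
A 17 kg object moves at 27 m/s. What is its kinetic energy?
KE = ½mv² = ½×17×27² = 6196.5 J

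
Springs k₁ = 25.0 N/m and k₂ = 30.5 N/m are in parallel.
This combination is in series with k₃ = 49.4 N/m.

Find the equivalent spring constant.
k₁₂ = k₁ + k₂ = 55.5 N/m (parallel)
1/k_eq = 1/k₁₂ + 1/k₃ → k_eq = 26.14 N/m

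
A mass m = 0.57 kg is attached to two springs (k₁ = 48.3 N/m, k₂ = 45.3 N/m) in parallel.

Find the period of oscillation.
k_eq = k₁+k₂ = 93.6 N/m
T = 2π√(m/k_eq) = 2π√(0.57/93.6) = 0.4903 s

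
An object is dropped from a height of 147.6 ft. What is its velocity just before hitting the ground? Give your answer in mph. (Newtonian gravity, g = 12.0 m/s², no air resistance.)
v = √(2gh) (with unit conversion) = 73.5 mph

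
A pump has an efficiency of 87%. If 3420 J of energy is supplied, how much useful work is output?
W_out = η × W_in = 0.87 × 3420 = 2975.4 J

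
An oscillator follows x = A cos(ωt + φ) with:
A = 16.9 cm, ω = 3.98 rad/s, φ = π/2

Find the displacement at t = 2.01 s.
x = A cos(ωt + φ) = 16.9×cos(3.98×2.01 + π/2) = -16.72 cm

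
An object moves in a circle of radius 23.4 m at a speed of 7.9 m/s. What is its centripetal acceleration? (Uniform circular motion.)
a_c = v²/r = 7.9²/23.4 = 62.41/23.4 = 2.67 m/s²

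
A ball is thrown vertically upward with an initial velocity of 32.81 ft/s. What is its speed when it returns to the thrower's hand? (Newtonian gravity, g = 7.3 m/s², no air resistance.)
By conservation of energy, the ball returns at the same speed = 32.81 ft/s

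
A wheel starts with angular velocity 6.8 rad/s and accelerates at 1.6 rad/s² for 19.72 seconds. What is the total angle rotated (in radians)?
θ = ω₀t + ½αt² = 6.8×19.72 + ½×1.6×19.72² = 445.2 rad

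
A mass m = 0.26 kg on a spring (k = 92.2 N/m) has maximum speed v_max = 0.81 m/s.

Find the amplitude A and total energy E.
½mv²_max = ½kA² → A = v_max√(m/k) = 0.81×√(0.26/92.2) = 0.04301 m = 4.301 cm
E = ½mv²_max = ½×0.26×0.81² = 0.08529 J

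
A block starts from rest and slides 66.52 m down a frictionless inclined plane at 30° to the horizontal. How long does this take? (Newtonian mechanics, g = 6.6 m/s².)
a = g sin(θ) = 6.6 × sin(30°) = 3.3 m/s²
t = √(2d/a) = √(2 × 66.52 / 3.3) = 6.35 s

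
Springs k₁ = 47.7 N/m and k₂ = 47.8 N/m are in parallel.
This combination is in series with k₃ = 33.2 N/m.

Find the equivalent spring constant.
k₁₂ = k₁ + k₂ = 95.5 N/m (parallel)
1/k_eq = 1/k₁₂ + 1/k₃ → k_eq = 24.64 N/m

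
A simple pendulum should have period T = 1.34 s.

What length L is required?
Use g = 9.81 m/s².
T = 2π√(L/g) → L = g(T/2π)² = 9.81×(1.34/2π)² = 0.4462 m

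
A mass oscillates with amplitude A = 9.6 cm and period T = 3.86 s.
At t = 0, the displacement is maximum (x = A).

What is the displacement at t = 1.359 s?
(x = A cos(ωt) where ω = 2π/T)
ω = 2π/T = 2π/3.86 = 1.628 rad/s
x = A cos(ωt) = 9.6×cos(1.628×1.359) = -5.743 cm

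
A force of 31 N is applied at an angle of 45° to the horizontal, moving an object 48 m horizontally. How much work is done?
W = Fd cosθ = 31×48×cos(45°) = 1052.2 J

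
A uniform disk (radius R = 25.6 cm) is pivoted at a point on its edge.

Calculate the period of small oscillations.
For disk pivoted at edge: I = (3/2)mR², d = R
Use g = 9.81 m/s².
I/m = (3/2)R² = 0.0983 m²; d = R = 0.256 m
T = 2π√((3/2)R²/(gR)) = 2π√(3R/(2g)) = 1.243 s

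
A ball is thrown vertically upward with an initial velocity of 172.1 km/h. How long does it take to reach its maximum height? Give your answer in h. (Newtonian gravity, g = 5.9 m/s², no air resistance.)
t_up = v₀/g (with unit conversion) = 0.002251 h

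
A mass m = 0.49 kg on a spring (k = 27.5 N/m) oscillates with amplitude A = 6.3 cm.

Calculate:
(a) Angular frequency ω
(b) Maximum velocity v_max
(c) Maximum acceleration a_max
ω = √(k/m) = √(27.5/0.49) = 7.491 rad/s
v_max = ωA = 7.491×0.063 = 0.472 m/s
a_max = ω²A = 7.491²×0.063 = 3.536 m/s²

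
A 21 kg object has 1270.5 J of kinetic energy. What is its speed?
KE = ½mv² → v = √(2KE/m) = √(2×1270.5/21) = 11.0 m/s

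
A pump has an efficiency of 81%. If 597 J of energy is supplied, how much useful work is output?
W_out = η × W_in = 0.81 × 597 = 483.57 J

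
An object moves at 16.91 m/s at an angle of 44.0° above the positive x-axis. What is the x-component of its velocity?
vₓ = v cos(θ) = 16.91 × cos(44.0°) = 12.16 m/s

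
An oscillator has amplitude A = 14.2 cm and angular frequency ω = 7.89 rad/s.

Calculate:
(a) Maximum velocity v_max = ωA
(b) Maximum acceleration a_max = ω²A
v_max = ωA = 7.89×0.142 = 1.12 m/s
a_max = ω²A = 7.89²×0.142 = 8.84 m/s²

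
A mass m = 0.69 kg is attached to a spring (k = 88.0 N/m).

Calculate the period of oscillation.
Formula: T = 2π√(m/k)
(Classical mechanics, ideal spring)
T = 2π√(m/k) = 2π√(0.69/88.0) = 0.5564 s; f = 1/T = 1.797 Hz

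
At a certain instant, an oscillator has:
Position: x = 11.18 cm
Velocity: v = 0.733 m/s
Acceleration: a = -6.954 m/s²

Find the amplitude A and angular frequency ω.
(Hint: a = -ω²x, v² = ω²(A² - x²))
a = −ω²x → ω = √(|a|/x) = √(6.954/0.1118) = 7.887 rad/s
v² = ω²(A² − x²) → A = √(x² + v²/ω²) = √(0.1118² + 0.733²/7.887²) = 0.1454 m = 14.54 cm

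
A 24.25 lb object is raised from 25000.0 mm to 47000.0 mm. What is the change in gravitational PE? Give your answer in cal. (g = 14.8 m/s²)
ΔPE = mg(h₂ − h₁) = 11 kg × 14.8 m/s² × (47 − 25) m = 3581 J = 856.0 cal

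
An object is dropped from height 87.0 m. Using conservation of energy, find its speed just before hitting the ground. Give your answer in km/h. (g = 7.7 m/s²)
mgh = ½mv² → v = √(2gh) = √(2×7.7×87) = 36.6 m/s = 131.8 km/h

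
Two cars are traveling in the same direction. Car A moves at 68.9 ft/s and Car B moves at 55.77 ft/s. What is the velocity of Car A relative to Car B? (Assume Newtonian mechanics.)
v_rel = v_A - v_B = 68.9 - 55.77 = 13.13 ft/s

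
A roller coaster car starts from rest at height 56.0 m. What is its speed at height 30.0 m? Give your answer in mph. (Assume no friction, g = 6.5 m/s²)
mgh₁ = ½mv₂² + mgh₂ → v₂ = √(2g(h₁−h₂)) = √(2×6.5×(56−30)) = 18.38 m/s = 41.13 mph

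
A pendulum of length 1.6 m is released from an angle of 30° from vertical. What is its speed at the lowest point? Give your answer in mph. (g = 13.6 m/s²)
h = L(1 − cosθ) = 1.6×(1 − cos30°) = 0.2144 m
v = √(2gh) = √(2×13.6×0.2144) = 2.415 m/s = 5.401 mph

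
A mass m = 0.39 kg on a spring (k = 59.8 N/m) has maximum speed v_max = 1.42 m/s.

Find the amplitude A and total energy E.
½mv²_max = ½kA² → A = v_max√(m/k) = 1.42×√(0.39/59.8) = 0.1147 m = 11.47 cm
E = ½mv²_max = ½×0.39×1.42² = 0.3932 J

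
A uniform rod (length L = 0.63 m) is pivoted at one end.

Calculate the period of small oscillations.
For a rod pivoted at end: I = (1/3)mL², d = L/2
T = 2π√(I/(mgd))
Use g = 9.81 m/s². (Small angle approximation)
I/m = (1/3)L² = 0.1323 m²; d = L/2 = 0.315 m
T = 2π√(I/(mgd)) = 2π√(0.1323/(9.81×0.315)) = 1.3 s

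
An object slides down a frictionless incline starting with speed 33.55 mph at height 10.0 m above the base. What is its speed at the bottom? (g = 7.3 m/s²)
½mv₀² + mgh = ½mv² → v = √(v₀² + 2gh) = √(15² + 2×7.3×10) = 19.26 m/s = 43.08 mph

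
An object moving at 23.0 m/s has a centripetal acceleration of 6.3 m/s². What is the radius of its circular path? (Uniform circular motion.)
r = v²/a_c = 23.0²/6.3 = 83.97 m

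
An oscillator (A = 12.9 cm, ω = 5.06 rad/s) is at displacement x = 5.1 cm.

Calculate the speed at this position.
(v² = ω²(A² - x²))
v = ω√(A² − x²) = 5.06×√(0.129² − 0.051²) = 0.5996 m/s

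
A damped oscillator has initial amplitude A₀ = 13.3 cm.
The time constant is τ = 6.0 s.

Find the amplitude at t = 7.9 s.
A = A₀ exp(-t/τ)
A = A₀ exp(−t/τ) = 13.3×exp(−7.9/6.0) = 3.565 cm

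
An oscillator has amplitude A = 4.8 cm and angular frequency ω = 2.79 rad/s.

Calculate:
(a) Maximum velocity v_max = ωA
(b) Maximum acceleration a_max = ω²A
v_max = ωA = 2.79×0.048 = 0.1339 m/s
a_max = ω²A = 2.79²×0.048 = 0.3736 m/s²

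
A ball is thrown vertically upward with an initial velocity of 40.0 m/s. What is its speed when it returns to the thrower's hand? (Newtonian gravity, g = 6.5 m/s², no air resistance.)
By conservation of energy, the ball returns at the same speed = 40.0 m/s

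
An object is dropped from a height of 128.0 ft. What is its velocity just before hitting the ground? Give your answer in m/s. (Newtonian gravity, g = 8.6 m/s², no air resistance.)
v = √(2gh) (with unit conversion) = 25.9 m/s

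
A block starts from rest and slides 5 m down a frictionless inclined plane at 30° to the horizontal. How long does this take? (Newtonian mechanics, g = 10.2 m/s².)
a = g sin(θ) = 10.2 × sin(30°) = 5.1 m/s²
t = √(2d/a) = √(2 × 5 / 5.1) = 1.4 s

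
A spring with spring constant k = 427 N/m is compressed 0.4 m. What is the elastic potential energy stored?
PE = ½kx² = ½×427×0.4² = 34.16 J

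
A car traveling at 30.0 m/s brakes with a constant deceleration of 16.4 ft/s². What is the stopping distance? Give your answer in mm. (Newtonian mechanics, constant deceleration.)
d = v₀² / (2a) (with unit conversion) = 90020.0 mm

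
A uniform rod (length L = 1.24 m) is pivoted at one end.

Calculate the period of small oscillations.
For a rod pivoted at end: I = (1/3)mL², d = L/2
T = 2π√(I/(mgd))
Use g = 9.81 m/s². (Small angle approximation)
I/m = (1/3)L² = 0.5125 m²; d = L/2 = 0.62 m
T = 2π√(I/(mgd)) = 2π√(0.5125/(9.81×0.62)) = 1.824 s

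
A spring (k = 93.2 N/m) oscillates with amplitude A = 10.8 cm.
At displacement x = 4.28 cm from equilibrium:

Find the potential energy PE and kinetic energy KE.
E_total = ½kA² = ½×93.2×(0.108)² = 0.5435 J
PE = ½kx² = ½×93.2×(0.0428)² = 0.08536 J
KE = E_total − PE = 0.4582 J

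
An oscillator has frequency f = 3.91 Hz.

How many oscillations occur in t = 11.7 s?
n = f×t = 3.91×11.7 = 45.75 oscillations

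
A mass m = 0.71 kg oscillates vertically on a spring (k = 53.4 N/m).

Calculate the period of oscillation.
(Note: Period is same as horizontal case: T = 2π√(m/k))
T = 2π√(m/k) = 2π√(0.71/53.4) = 0.7245 s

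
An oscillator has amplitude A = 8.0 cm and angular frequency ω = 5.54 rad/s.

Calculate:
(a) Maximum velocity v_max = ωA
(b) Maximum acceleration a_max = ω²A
v_max = ωA = 5.54×0.08 = 0.4432 m/s
a_max = ω²A = 5.54²×0.08 = 2.455 m/s²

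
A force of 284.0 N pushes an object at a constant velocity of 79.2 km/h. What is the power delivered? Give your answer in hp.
P = Fv = 284 N × 22 m/s = 6248 W = 8.379 hp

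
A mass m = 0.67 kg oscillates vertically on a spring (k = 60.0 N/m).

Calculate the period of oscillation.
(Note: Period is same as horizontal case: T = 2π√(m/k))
T = 2π√(m/k) = 2π√(0.67/60.0) = 0.664 s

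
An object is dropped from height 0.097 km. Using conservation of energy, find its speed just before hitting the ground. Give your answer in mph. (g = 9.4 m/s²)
mgh = ½mv² → v = √(2gh) = √(2×9.4×97) = 42.7 m/s = 95.53 mph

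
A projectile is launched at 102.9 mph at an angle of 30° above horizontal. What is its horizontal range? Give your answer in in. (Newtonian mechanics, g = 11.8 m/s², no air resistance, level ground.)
R = v₀² sin(2θ) / g (with unit conversion) = 6114.0 in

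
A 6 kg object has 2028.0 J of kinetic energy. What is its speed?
KE = ½mv² → v = √(2KE/m) = √(2×2028.0/6) = 26.0 m/s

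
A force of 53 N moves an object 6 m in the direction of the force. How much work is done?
W = Fd = 53×6 = 318.0 J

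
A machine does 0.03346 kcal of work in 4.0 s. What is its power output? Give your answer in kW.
P = W/t = 140 J / 4 s = 35 W = 0.035 kW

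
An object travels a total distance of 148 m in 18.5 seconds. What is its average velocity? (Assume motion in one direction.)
v_avg = Δd / Δt = 148 / 18.5 = 8.0 m/s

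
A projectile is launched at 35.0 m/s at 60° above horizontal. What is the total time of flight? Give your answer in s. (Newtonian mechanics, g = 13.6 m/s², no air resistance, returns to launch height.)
T = 2v₀sin(θ)/g = 4.457 s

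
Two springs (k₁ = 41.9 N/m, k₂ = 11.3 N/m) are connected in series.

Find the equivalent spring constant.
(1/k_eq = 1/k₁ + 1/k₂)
1/k_eq = 1/41.9 + 1/11.3 = 0.11236; k_eq = 8.9 N/m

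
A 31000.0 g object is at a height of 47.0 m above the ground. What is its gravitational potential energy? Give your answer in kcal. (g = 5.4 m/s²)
PE = mgh = 31 kg × 5.4 m/s² × 47 m = 7868 J = 1.88 kcal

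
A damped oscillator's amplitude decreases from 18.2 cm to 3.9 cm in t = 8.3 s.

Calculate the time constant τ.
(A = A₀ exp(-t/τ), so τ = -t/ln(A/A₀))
A/A₀ = 3.9/18.2 = 0.2143; ln(A/A₀) = -1.54
τ = −t/ln(A/A₀) = −8.3/-1.54 = 5.388 s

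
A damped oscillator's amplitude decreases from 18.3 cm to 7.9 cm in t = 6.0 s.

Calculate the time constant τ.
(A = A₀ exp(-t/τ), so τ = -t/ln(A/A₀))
A/A₀ = 7.9/18.3 = 0.4317; ln(A/A₀) = -0.84
τ = −t/ln(A/A₀) = −6.0/-0.84 = 7.143 s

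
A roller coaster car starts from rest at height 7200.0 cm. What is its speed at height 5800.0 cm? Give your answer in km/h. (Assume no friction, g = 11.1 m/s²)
mgh₁ = ½mv₂² + mgh₂ → v₂ = √(2g(h₁−h₂)) = √(2×11.1×(72−58)) = 17.63 m/s = 63.47 km/h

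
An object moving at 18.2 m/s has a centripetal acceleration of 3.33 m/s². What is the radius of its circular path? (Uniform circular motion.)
r = v²/a_c = 18.2²/3.33 = 99.47 m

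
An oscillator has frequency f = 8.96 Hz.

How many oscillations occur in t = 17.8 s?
n = f×t = 8.96×17.8 = 159.5 oscillations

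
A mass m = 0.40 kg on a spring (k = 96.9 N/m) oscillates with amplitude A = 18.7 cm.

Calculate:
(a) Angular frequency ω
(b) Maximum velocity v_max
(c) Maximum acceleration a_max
ω = √(k/m) = √(96.9/0.4) = 15.56 rad/s
v_max = ωA = 15.56×0.187 = 2.911 m/s
a_max = ω²A = 15.56²×0.187 = 45.3 m/s²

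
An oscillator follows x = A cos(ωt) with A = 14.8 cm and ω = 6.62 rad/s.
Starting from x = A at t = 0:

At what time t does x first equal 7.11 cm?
cos(ωt) = x/A = 7.11/14.8 = 0.4804
ωt = arccos(0.4804) = 1.07 rad
t = 1.07/6.62 = 0.1616 s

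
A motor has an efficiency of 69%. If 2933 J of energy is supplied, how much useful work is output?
W_out = η × W_in = 0.69 × 2933 = 2023.8 J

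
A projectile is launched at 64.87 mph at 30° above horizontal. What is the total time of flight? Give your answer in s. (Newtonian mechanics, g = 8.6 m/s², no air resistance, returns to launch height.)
T = 2v₀sin(θ)/g (with unit conversion) = 3.372 s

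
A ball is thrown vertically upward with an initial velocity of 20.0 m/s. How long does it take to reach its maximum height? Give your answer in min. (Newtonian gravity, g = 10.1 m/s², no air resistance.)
t_up = v₀/g (with unit conversion) = 0.033 min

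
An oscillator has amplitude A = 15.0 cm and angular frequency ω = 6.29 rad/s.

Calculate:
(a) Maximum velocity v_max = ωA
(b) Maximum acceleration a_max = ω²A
v_max = ωA = 6.29×0.15 = 0.9435 m/s
a_max = ω²A = 6.29²×0.15 = 5.935 m/s²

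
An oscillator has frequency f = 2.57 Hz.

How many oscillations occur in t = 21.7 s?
n = f×t = 2.57×21.7 = 55.77 oscillations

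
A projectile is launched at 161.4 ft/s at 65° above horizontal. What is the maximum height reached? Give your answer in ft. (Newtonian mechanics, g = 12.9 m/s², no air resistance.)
H = v₀²sin²(θ)/(2g) (with unit conversion) = 252.8 ft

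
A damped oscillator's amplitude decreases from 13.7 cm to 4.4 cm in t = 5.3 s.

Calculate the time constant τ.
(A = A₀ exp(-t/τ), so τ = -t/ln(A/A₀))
A/A₀ = 4.4/13.7 = 0.3212; ln(A/A₀) = -1.136
τ = −t/ln(A/A₀) = −5.3/-1.136 = 4.666 s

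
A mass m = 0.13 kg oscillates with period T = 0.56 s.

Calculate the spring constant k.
T = 2π√(m/k) → k = m(2π/T)² = 0.13×(2π/0.56)² = 16.37 N/m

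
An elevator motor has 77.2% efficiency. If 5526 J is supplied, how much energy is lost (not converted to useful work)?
W_out = η × W_in = 0.772×5526 = 4266.1 J
W_lost = W_in − W_out = 5526 − 4266.1 = 1259.9 J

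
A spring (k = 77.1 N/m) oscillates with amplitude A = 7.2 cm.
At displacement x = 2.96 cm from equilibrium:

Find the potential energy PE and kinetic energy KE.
E_total = ½kA² = ½×77.1×(0.072)² = 0.1998 J
PE = ½kx² = ½×77.1×(0.0296)² = 0.03378 J
KE = E_total − PE = 0.1661 J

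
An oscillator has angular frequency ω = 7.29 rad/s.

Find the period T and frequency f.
T = 2π/ω = 2π/7.29 = 0.8619 s; f = ω/2π = 1.16 Hz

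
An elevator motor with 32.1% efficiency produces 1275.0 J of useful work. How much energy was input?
W_in = W_out/η = 1275.0/0.321 = 3972.0 J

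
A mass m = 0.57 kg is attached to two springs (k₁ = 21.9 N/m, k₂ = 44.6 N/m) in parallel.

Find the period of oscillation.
k_eq = k₁+k₂ = 66.5 N/m
T = 2π√(m/k_eq) = 2π√(0.57/66.5) = 0.5817 s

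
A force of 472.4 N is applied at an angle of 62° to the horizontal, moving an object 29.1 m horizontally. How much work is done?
W = Fd cosθ = 472.4×29.1×cos(62°) = 6453.8 J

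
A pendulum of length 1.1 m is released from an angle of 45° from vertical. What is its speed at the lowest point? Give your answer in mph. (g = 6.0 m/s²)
h = L(1 − cosθ) = 1.1×(1 − cos45°) = 0.3222 m
v = √(2gh) = √(2×6.0×0.3222) = 1.966 m/s = 4.398 mph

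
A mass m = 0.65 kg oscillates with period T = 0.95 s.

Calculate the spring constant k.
T = 2π√(m/k) → k = m(2π/T)² = 0.65×(2π/0.95)² = 28.43 N/m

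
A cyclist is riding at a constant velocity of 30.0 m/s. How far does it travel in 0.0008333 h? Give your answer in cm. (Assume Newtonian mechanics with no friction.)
d = vt (with unit conversion) = 9000.0 cm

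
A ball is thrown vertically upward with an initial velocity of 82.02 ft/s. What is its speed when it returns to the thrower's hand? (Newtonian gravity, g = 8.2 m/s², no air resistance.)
By conservation of energy, the ball returns at the same speed = 82.02 ft/s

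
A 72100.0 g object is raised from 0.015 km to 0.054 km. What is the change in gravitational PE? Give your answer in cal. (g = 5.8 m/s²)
ΔPE = mg(h₂ − h₁) = 72.1 kg × 5.8 m/s² × (54 − 15) m = 1.631e+04 J = 3898.0 cal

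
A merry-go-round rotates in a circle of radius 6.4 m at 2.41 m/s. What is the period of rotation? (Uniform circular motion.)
T = 2πr/v = 2π×6.4/2.41 = 16.69 s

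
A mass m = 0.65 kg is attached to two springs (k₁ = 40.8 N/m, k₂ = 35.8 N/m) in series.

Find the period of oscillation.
k_eq = k₁k₂/(k₁+k₂) = 19.07 N/m
T = 2π√(m/k_eq) = 2π√(0.65/19.07) = 1.16 s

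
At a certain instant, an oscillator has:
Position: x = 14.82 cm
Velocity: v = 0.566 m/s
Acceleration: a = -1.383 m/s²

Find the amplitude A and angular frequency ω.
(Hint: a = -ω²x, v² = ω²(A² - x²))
a = −ω²x → ω = √(|a|/x) = √(1.383/0.1482) = 3.055 rad/s
v² = ω²(A² − x²) → A = √(x² + v²/ω²) = √(0.1482² + 0.566²/3.055²) = 0.2373 m = 23.73 cm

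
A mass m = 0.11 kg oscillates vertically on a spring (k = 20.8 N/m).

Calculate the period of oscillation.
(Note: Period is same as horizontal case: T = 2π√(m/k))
T = 2π√(m/k) = 2π√(0.11/20.8) = 0.4569 s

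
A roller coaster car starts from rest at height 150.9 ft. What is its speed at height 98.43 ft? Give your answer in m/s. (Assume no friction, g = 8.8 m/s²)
mgh₁ = ½mv₂² + mgh₂ → v₂ = √(2g(h₁−h₂)) = √(2×8.8×(45.99−30)) = 16.78 m/s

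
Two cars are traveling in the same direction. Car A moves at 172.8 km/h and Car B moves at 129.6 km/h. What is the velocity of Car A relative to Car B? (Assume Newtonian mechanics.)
v_rel = v_A - v_B = 172.8 - 129.6 = 43.2 km/h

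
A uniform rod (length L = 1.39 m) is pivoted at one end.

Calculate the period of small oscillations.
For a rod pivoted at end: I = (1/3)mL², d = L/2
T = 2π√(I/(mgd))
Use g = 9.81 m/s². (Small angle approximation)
I/m = (1/3)L² = 0.644 m²; d = L/2 = 0.695 m
T = 2π√(I/(mgd)) = 2π√(0.644/(9.81×0.695)) = 1.931 s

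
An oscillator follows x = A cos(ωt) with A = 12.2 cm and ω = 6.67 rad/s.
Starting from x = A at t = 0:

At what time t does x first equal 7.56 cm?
cos(ωt) = x/A = 7.56/12.2 = 0.6197
ωt = arccos(0.6197) = 0.9025 rad
t = 0.9025/6.67 = 0.1353 s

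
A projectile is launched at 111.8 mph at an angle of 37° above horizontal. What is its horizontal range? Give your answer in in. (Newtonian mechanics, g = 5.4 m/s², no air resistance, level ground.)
R = v₀² sin(2θ) / g (with unit conversion) = 17510.0 in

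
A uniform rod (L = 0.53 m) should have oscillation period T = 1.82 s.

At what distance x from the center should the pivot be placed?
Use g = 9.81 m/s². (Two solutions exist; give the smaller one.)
T = 2π√((L²/12 + x²)/(gx)). Let c = T²g/(4π²) = 0.8231.
x² − cx + L²/12 = 0 → x = (c − √(c² − L²/3))/2 = 0.0295 m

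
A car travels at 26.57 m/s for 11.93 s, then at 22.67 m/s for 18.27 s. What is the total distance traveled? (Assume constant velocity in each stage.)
d₁ = v₁t₁ = 26.57 × 11.93 = 316.98 m
d₂ = v₂t₂ = 22.67 × 18.27 = 414.181 m
d_total = 316.98 + 414.181 = 731.16 m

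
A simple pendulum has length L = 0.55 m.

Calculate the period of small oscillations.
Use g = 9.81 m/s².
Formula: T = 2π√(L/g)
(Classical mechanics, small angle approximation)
T = 2π√(L/g) = 2π√(0.55/9.81) = 1.488 s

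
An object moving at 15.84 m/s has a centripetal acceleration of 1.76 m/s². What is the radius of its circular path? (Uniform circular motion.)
r = v²/a_c = 15.84²/1.76 = 142.56 m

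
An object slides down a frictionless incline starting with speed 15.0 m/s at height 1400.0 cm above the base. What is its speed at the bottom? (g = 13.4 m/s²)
½mv₀² + mgh = ½mv² → v = √(v₀² + 2gh) = √(15² + 2×13.4×14) = 24.5 m/s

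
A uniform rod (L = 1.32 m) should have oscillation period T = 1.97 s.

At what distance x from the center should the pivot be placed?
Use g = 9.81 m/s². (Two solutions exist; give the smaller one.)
T = 2π√((L²/12 + x²)/(gx)). Let c = T²g/(4π²) = 0.9644.
x² − cx + L²/12 = 0 → x = (c − √(c² − L²/3))/2 = 0.1867 m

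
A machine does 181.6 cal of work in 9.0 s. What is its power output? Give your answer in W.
P = W/t = 759.8 J / 9 s = 84.42 W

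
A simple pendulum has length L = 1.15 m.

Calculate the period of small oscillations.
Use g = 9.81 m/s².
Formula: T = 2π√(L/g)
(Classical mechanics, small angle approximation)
T = 2π√(L/g) = 2π√(1.15/9.81) = 2.151 s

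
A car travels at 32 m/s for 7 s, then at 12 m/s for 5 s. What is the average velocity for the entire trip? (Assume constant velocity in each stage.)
d₁ = v₁t₁ = 32 × 7 = 224 m
d₂ = v₂t₂ = 12 × 5 = 60 m
d_total = 284 m, t_total = 12 s
v_avg = d_total/t_total = 284/12 = 23.67 m/s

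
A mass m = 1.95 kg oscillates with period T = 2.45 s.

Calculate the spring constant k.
T = 2π√(m/k) → k = m(2π/T)² = 1.95×(2π/2.45)² = 12.83 N/m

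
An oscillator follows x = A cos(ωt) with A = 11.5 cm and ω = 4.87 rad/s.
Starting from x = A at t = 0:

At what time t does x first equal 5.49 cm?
cos(ωt) = x/A = 5.49/11.5 = 0.4774
ωt = arccos(0.4774) = 1.073 rad
t = 1.073/4.87 = 0.2204 s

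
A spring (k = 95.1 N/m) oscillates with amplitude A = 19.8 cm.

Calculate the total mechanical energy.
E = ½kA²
E = ½kA² = ½×95.1×(0.198)² = 1.864 J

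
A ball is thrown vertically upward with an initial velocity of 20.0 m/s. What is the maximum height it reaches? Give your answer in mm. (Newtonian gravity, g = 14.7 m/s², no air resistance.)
h_max = v₀²/(2g) (with unit conversion) = 13610.0 mm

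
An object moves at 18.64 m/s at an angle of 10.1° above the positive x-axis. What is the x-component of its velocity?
vₓ = v cos(θ) = 18.64 × cos(10.1°) = 18.35 m/s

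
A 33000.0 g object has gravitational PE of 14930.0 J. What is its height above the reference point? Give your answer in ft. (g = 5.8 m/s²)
PE = mgh → h = PE/(mg) = 1.493e+04 J / (33 kg × 5.8 m/s²) = 78 m = 255.9 ft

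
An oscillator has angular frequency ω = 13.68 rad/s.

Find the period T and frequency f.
T = 2π/ω = 2π/13.68 = 0.4593 s; f = ω/2π = 2.177 Hz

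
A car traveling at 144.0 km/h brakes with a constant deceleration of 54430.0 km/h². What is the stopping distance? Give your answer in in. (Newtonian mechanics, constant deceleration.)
d = v₀² / (2a) (with unit conversion) = 7499.0 in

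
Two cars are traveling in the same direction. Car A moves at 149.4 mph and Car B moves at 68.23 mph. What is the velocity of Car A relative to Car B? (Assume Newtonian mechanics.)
v_rel = v_A - v_B = 149.4 - 68.23 = 81.17 mph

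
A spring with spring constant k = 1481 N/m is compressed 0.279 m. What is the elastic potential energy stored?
PE = ½kx² = ½×1481×0.279² = 57.64 J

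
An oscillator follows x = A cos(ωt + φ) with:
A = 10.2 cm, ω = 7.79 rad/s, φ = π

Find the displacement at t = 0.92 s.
x = A cos(ωt + φ) = 10.2×cos(7.79×0.92 + π) = -6.47 cm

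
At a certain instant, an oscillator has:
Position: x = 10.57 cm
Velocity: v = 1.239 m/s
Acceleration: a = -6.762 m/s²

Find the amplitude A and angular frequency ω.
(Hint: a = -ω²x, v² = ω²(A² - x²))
a = −ω²x → ω = √(|a|/x) = √(6.762/0.1057) = 7.998 rad/s
v² = ω²(A² − x²) → A = √(x² + v²/ω²) = √(0.1057² + 1.239²/7.998²) = 0.1875 m = 18.75 cm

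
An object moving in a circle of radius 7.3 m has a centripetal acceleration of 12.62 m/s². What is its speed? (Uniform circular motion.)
v = √(a_c × r) = √(12.62 × 7.3) = 9.6 m/s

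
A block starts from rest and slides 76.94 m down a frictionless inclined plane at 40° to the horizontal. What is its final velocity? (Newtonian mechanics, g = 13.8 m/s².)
a = g sin(θ) = 13.8 × sin(40°) = 8.87 m/s²
v = √(2ad) = √(2 × 8.87 × 76.94) = 36.95 m/s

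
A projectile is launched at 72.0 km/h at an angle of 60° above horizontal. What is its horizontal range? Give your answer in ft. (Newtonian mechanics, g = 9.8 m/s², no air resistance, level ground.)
R = v₀² sin(2θ) / g (with unit conversion) = 116.0 ft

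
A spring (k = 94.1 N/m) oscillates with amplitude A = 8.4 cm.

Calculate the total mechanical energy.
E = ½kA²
E = ½kA² = ½×94.1×(0.084)² = 0.332 J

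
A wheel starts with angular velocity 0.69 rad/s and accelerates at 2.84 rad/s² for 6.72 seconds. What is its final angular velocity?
ω = ω₀ + αt = 0.69 + 2.84 × 6.72 = 19.77 rad/s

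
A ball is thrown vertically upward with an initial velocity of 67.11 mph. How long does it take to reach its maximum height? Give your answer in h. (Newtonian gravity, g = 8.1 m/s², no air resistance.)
t_up = v₀/g (with unit conversion) = 0.001029 h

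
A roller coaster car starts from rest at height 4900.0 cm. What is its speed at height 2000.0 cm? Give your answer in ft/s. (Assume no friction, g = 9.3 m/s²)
mgh₁ = ½mv₂² + mgh₂ → v₂ = √(2g(h₁−h₂)) = √(2×9.3×(49−20)) = 23.22 m/s = 76.2 ft/s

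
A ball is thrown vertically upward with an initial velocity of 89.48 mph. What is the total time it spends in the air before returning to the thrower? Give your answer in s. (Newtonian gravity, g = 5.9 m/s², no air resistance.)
t_total = 2v₀/g (with unit conversion) = 13.56 s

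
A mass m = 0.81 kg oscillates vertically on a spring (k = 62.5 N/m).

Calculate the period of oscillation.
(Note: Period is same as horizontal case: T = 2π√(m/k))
T = 2π√(m/k) = 2π√(0.81/62.5) = 0.7153 s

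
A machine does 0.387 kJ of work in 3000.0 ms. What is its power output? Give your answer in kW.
P = W/t = 387 J / 3 s = 129 W = 0.129 kW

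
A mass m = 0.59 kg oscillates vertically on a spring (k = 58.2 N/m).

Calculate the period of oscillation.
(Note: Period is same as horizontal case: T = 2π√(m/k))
T = 2π√(m/k) = 2π√(0.59/58.2) = 0.6326 s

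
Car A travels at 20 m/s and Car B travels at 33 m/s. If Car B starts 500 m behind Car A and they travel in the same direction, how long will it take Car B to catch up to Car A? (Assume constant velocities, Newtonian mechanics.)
Relative speed: v_rel = 33 - 20 = 13 m/s
Time to catch: t = d₀/v_rel = 500/13 = 38.46 s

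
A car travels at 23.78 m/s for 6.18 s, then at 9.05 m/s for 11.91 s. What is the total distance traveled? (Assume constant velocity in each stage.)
d₁ = v₁t₁ = 23.78 × 6.18 = 146.96 m
d₂ = v₂t₂ = 9.05 × 11.91 = 107.786 m
d_total = 146.96 + 107.786 = 254.75 m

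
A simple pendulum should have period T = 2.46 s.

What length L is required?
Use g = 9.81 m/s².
T = 2π√(L/g) → L = g(T/2π)² = 9.81×(2.46/2π)² = 1.504 m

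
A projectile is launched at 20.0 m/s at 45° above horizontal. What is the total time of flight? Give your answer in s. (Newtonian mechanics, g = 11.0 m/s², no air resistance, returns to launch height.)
T = 2v₀sin(θ)/g = 2.571 s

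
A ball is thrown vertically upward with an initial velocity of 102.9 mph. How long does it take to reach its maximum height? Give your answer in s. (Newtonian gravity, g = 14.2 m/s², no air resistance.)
t_up = v₀/g (with unit conversion) = 3.239 s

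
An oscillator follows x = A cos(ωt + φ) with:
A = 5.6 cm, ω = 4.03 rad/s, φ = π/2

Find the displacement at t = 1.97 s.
x = A cos(ωt + φ) = 5.6×cos(4.03×1.97 + π/2) = -5.58 cm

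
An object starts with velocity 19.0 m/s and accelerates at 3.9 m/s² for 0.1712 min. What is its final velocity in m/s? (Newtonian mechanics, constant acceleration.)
v = v₀ + at (with unit conversion) = 59.06 m/s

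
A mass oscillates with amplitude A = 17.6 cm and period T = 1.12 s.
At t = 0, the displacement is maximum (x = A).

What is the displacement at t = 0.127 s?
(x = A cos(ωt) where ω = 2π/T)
ω = 2π/T = 2π/1.12 = 5.61 rad/s
x = A cos(ωt) = 17.6×cos(5.61×0.127) = 13.32 cm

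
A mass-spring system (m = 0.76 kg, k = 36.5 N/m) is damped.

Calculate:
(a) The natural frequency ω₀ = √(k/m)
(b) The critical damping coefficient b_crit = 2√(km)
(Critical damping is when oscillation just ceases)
ω₀ = √(k/m) = √(36.5/0.76) = 6.93 rad/s
b_crit = 2√(km) = 2√(36.5×0.76) = 10.53 kg/s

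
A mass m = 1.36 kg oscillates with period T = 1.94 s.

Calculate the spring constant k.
T = 2π√(m/k) → k = m(2π/T)² = 1.36×(2π/1.94)² = 14.27 N/m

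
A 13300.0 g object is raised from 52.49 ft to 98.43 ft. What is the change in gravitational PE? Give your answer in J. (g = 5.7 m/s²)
ΔPE = mg(h₂ − h₁) = 13.3 kg × 5.7 m/s² × (30 − 16) m = 1062 J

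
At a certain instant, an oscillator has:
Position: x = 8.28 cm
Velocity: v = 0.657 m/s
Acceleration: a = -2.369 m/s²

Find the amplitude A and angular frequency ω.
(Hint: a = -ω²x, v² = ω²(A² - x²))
a = −ω²x → ω = √(|a|/x) = √(2.369/0.0828) = 5.349 rad/s
v² = ω²(A² − x²) → A = √(x² + v²/ω²) = √(0.0828² + 0.657²/5.349²) = 0.1481 m = 14.81 cm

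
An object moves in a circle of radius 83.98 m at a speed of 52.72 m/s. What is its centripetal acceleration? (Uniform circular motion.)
a_c = v²/r = 52.72²/83.98 = 2779.4/83.98 = 33.1 m/s²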